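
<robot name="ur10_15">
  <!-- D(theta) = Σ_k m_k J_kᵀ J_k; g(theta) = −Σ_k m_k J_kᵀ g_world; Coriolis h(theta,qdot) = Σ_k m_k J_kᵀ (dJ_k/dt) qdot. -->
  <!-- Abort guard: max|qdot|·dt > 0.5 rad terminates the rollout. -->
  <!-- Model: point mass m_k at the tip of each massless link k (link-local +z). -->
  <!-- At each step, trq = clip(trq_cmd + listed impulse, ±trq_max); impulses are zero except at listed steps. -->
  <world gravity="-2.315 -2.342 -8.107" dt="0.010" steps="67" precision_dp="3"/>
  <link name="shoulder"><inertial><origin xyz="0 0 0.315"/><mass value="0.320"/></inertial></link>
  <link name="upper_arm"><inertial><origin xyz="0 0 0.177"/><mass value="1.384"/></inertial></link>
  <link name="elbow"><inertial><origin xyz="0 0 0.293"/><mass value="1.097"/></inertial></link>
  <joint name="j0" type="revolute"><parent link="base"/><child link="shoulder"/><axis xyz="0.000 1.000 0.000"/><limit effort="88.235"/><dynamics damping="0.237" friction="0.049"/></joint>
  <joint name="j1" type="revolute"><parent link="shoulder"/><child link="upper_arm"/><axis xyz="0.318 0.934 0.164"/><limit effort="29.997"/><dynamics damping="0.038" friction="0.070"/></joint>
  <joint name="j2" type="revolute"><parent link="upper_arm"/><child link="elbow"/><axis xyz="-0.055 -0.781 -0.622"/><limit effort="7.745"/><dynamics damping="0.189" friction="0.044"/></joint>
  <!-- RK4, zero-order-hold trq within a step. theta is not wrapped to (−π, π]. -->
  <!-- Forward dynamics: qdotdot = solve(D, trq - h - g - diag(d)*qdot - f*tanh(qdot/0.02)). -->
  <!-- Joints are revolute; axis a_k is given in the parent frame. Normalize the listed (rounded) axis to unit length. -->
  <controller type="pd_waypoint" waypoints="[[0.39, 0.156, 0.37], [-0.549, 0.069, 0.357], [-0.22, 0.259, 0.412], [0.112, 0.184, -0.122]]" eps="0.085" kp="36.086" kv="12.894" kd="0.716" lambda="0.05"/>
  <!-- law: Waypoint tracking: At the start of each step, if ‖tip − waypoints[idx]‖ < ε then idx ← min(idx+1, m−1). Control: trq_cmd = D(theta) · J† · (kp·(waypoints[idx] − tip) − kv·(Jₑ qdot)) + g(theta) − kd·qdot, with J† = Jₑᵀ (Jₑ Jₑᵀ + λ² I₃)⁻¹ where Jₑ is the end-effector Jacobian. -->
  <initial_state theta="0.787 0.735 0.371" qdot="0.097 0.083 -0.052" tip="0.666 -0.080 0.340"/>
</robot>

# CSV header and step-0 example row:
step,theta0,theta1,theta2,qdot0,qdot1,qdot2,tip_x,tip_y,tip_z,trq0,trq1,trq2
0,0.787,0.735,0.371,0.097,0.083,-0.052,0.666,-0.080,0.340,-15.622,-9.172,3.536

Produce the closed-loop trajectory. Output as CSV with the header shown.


step,theta0,theta1,theta2,qdot0,qdot1,qdot2,tip_x,tip_y,tip_z,trq0,trq1,trq2
1,0.788,0.737,0.372,0.033,0.208,0.284,0.666,-0.080,0.340,-14.483,-8.731,3.085
2,0.788,0.738,0.375,0.007,0.138,0.268,0.666,-0.080,0.339,-13.728,-8.290,2.947
3,0.788,0.739,0.378,-0.017,0.100,0.298,0.666,-0.080,0.339,-13.008,-7.902,2.790
4,0.788,0.740,0.381,-0.035,0.064,0.324,0.666,-0.080,0.340,-12.360,-7.556,2.654
5,0.787,0.741,0.384,-0.048,0.035,0.353,0.666,-0.080,0.341,-11.767,-7.247,2.532
6,0.787,0.741,0.388,-0.058,0.014,0.387,0.665,-0.080,0.342,-11.223,-6.975,2.421
7,0.786,0.741,0.392,-0.066,0.004,0.429,0.665,-0.080,0.343,-10.719,-6.738,2.317
8,0.785,0.741,0.397,-0.071,-0.004,0.469,0.664,-0.079,0.344,-10.263,-6.529,2.228
9,0.785,0.741,0.401,-0.071,-0.011,0.506,0.664,-0.079,0.346,-9.852,-6.344,2.152
10,0.784,0.741,0.407,-0.068,-0.018,0.543,0.663,-0.079,0.348,-9.485,-6.180,2.086
11,0.783,0.741,0.412,-0.060,-0.027,0.578,0.662,-0.079,0.349,-9.158,-6.034,2.030
12,0.783,0.740,0.418,-0.048,-0.037,0.613,0.661,-0.078,0.351,-8.869,-5.904,1.981
13,0.782,0.740,0.425,-0.033,-0.049,0.647,0.661,-0.078,0.353,-8.616,-5.788,1.940
14,0.782,0.739,0.431,-0.015,-0.062,0.681,0.660,-0.078,0.355,-8.394,-5.686,1.905
15,0.782,0.739,0.438,0.004,-0.072,0.717,0.659,-0.077,0.356,-8.198,-5.598,1.874
16,0.782,0.738,0.446,0.024,-0.081,0.752,0.659,-0.077,0.358,-8.027,-5.524,1.848
17,0.782,0.737,0.453,0.045,-0.090,0.786,0.658,-0.076,0.360,-7.885,-5.460,1.827
18,0.783,0.736,0.461,0.068,-0.102,0.819,0.657,-0.076,0.362,-7.771,-5.406,1.811
19,0.784,0.735,0.470,0.093,-0.114,0.853,0.657,-0.075,0.363,-7.685,-5.361,1.797
20,0.785,0.734,0.478,0.119,-0.127,0.886,0.656,-0.075,0.365,-7.625,-5.326,1.787
21,0.786,0.732,0.487,0.145,-0.140,0.918,0.656,-0.074,0.366,-7.588,-5.299,1.779
22,0.788,0.731,0.497,0.171,-0.152,0.949,0.655,-0.074,0.368,-7.575,-5.281,1.775
23,0.790,0.729,0.506,0.196,-0.165,0.979,0.655,-0.073,0.369,-7.583,-5.271,1.772
24,0.792,0.728,0.516,0.221,-0.177,1.008,0.654,-0.072,0.371,-7.610,-5.269,1.772
25,0.794,0.726,0.527,0.245,-0.189,1.035,0.654,-0.071,0.372,-7.656,-5.273,1.774
26,0.797,0.724,0.537,0.268,-0.200,1.060,0.654,-0.070,0.373,-7.717,-5.283,1.777
27,0.799,0.722,0.548,0.289,-0.210,1.083,0.653,-0.069,0.374,-7.792,-5.298,1.782
28,0.802,0.720,0.559,0.309,-0.220,1.105,0.653,-0.069,0.375,-7.878,-5.318,1.788
29,0.806,0.718,0.570,0.327,-0.229,1.124,0.653,-0.068,0.376,-7.974,-5.341,1.794
30,0.809,0.715,0.581,0.344,-0.237,1.142,0.653,-0.066,0.377,-8.077,-5.367,1.801
31,0.812,0.713,0.593,0.358,-0.244,1.157,0.653,-0.065,0.378,-8.186,-5.394,1.808
32,0.816,0.710,0.604,0.371,-0.251,1.171,0.652,-0.064,0.379,-8.298,-5.423,1.815
33,0.820,0.708,0.616,0.381,-0.256,1.183,0.652,-0.063,0.380,-8.411,-5.452,1.821
34,0.824,0.705,0.628,0.390,-0.261,1.193,0.652,-0.062,0.381,-8.524,-5.480,1.827
35,0.828,0.703,0.640,0.397,-0.265,1.202,0.652,-0.061,0.381,-8.635,-5.508,1.832
36,0.832,0.700,0.652,0.403,-0.269,1.209,0.652,-0.059,0.382,-8.744,-5.535,1.836
37,0.836,0.697,0.664,0.407,-0.271,1.215,0.651,-0.058,0.383,-8.849,-5.559,1.838
38,0.840,0.694,0.676,0.409,-0.274,1.219,0.651,-0.057,0.384,-8.949,-5.582,1.840
39,0.844,0.692,0.688,0.410,-0.275,1.223,0.651,-0.055,0.384,-9.043,-5.602,1.840
40,0.848,0.689,0.701,0.409,-0.276,1.225,0.651,-0.054,0.385,-9.132,-5.620,1.839
41,0.852,0.686,0.713,0.408,-0.277,1.227,0.651,-0.052,0.385,-9.214,-5.634,1.836
42,0.856,0.683,0.725,0.405,-0.278,1.227,0.650,-0.051,0.386,-9.290,-5.646,1.832
43,0.860,0.681,0.737,0.402,-0.278,1.227,0.650,-0.049,0.387,-9.359,-5.655,1.826
44,0.864,0.678,0.750,0.397,-0.278,1.226,0.650,-0.048,0.387,-9.422,-5.661,1.819
45,0.868,0.675,0.762,0.392,-0.278,1.225,0.649,-0.046,0.388,-9.478,-5.664,1.811
46,0.872,0.672,0.774,0.387,-0.278,1.223,0.649,-0.045,0.389,-9.528,-5.665,1.801
47,0.876,0.670,0.786,0.380,-0.278,1.221,0.648,-0.043,0.389,-9.572,-5.662,1.790
48,0.880,0.667,0.799,0.374,-0.278,1.218,0.648,-0.042,0.390,-9.610,-5.657,1.778
49,0.883,0.664,0.811,0.367,-0.277,1.215,0.647,-0.040,0.390,-9.642,-5.650,1.765
50,0.887,0.661,0.823,0.359,-0.277,1.211,0.647,-0.038,0.391,-9.669,-5.640,1.751
51,0.890,0.658,0.835,0.352,-0.277,1.207,0.646,-0.037,0.392,-9.692,-5.628,1.735
52,0.894,0.656,0.847,0.344,-0.277,1.203,0.646,-0.035,0.393,-9.709,-5.614,1.719
53,0.897,0.653,0.859,0.336,-0.276,1.199,0.645,-0.033,0.393,-9.722,-5.598,1.702
54,0.901,0.650,0.871,0.328,-0.276,1.194,0.644,-0.032,0.394,-9.731,-5.581,1.683
55,0.904,0.647,0.883,0.320,-0.276,1.190,0.644,-0.030,0.395,-9.737,-5.561,1.664
56,0.907,0.645,0.895,0.312,-0.276,1.185,0.643,-0.028,0.396,-9.739,-5.540,1.645
57,0.910,0.642,0.907,0.304,-0.276,1.179,0.642,-0.026,0.396,-9.737,-5.518,1.624
58,0.913,0.639,0.918,0.296,-0.276,1.174,0.641,-0.025,0.397,-9.733,-5.495,1.603
59,0.916,0.636,0.930,0.288,-0.277,1.169,0.640,-0.023,0.398,-9.726,-5.470,1.582
60,0.919,0.634,0.942,0.280,-0.277,1.163,0.639,-0.021,0.399,-9.717,-5.444,1.560
61,0.922,0.631,0.953,0.272,-0.277,1.157,0.638,-0.019,0.400,-9.706,-5.417,1.537
62,0.924,0.628,0.965,0.265,-0.278,1.151,0.637,-0.017,0.401,-9.692,-5.390,1.514
63,0.927,0.625,0.976,0.257,-0.278,1.145,0.636,-0.015,0.401,-9.677,-5.362,1.491
64,0.929,0.622,0.988,0.250,-0.279,1.139,0.635,-0.014,0.402,-9.661,-5.333,1.467
65,0.932,0.620,0.999,0.243,-0.279,1.133,0.634,-0.012,0.403,-9.642,-5.303,1.443
66,0.934,0.617,1.010,0.236,-0.280,1.127,0.633,-0.010,0.404,-9.623,-5.273,1.419
67,0.937,0.614,1.022,0.229,-0.281,1.120,0.632,-0.008,0.405,,,


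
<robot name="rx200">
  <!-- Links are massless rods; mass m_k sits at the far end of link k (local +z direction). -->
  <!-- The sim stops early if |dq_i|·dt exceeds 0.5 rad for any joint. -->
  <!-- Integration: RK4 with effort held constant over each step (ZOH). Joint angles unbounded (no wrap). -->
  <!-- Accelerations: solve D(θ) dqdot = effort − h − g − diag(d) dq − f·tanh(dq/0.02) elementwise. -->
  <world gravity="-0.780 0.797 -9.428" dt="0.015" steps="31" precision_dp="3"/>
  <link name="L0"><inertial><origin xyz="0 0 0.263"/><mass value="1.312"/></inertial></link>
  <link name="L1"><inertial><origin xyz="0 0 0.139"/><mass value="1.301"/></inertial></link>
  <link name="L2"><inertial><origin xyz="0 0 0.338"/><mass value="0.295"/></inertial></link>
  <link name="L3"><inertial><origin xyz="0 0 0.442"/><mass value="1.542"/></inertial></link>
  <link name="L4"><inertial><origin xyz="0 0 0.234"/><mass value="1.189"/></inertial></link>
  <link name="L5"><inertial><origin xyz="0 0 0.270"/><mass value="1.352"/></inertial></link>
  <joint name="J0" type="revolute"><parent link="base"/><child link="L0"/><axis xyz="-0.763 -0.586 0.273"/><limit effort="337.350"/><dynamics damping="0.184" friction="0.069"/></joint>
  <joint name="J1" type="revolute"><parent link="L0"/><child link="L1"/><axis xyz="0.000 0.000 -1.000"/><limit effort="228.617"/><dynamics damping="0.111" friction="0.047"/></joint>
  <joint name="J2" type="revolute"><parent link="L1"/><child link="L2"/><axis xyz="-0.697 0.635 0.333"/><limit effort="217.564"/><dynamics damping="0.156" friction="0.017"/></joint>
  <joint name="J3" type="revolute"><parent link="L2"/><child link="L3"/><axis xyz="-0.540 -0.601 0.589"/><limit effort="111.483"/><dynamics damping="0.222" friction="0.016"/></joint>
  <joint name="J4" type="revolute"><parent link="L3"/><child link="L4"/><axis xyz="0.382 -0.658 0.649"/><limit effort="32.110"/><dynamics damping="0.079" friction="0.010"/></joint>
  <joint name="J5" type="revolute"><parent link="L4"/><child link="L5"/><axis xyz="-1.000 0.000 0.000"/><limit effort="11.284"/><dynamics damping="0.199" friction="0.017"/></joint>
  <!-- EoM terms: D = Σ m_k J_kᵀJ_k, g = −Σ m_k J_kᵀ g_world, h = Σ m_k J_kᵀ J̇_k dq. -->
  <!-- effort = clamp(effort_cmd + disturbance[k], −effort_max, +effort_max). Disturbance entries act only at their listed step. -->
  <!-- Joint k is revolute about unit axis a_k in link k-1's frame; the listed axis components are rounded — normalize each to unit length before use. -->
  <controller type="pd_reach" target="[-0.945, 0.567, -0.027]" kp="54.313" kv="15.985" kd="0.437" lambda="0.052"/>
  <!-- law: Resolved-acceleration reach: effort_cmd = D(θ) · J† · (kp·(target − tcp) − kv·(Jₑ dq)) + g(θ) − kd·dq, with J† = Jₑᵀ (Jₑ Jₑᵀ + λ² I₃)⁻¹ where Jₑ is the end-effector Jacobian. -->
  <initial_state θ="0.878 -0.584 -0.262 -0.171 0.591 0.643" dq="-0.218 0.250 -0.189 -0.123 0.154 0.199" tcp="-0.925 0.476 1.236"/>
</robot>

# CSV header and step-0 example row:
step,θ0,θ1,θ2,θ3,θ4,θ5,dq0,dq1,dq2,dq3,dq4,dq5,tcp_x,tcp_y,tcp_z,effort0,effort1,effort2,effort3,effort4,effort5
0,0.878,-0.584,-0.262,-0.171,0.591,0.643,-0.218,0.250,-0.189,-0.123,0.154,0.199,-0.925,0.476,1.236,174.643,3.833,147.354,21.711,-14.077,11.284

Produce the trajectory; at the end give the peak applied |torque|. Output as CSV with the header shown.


step,θ0,θ1,θ2,θ3,θ4,θ5,dq0,dq1,dq2,dq3,dq4,dq5,tcp_x,tcp_y,tcp_z,effort0,effort1,effort2,effort3,effort4,effort5
1,0.878,-0.562,-0.255,-0.189,0.623,0.647,0.205,2.628,1.058,-2.254,4.008,0.279,-0.923,0.472,1.235,148.118,1.179,125.951,20.336,-12.220,11.284
2,0.885,-0.539,-0.237,-0.219,0.694,0.662,0.732,0.939,1.433,-2.056,5.709,1.586,-0.923,0.470,1.225,128.282,0.871,108.031,19.283,-10.199,11.284
3,0.899,-0.539,-0.214,-0.246,0.789,0.699,1.086,-0.536,1.745,-1.628,7.000,3.103,-0.923,0.470,1.206,103.905,1.445,84.092,17.185,-8.299,8.588
4,0.917,-0.551,-0.185,-0.268,0.901,0.751,1.222,-0.773,2.182,-1.345,7.933,3.687,-0.923,0.473,1.178,78.725,2.343,58.416,15.158,-6.439,5.504
5,0.935,-0.560,-0.149,-0.286,1.023,0.805,1.244,-0.358,2.612,-1.023,8.402,3.443,-0.922,0.478,1.145,55.029,3.074,34.933,13.141,-4.717,3.321
6,0.954,-0.563,-0.108,-0.297,1.149,0.853,1.240,0.133,2.903,-0.548,8.431,2.973,-0.921,0.484,1.106,32.211,3.420,14.235,10.650,-3.201,1.574
7,0.973,-0.558,-0.064,-0.301,1.273,0.895,1.248,0.585,3.032,0.010,8.147,2.530,-0.919,0.492,1.065,10.734,3.392,-3.368,7.759,-1.932,0.095
8,0.992,-0.546,-0.019,-0.297,1.392,0.930,1.286,1.006,3.017,0.558,7.671,2.171,-0.917,0.501,1.021,-8.785,3.081,-17.724,4.708,-0.880,-1.165
9,1.011,-0.529,0.025,-0.285,1.502,0.962,1.359,1.317,2.869,1.039,7.069,1.964,-0.915,0.511,0.977,-25.916,2.686,-28.978,1.754,0.016,-2.253
10,1.033,-0.509,0.066,-0.267,1.603,0.991,1.465,1.475,2.614,1.390,6.396,1.901,-0.913,0.521,0.931,-40.361,2.358,-37.346,-0.890,0.805,-3.180
11,1.056,-0.487,0.103,-0.245,1.693,1.020,1.593,1.462,2.289,1.565,5.701,1.934,-0.912,0.531,0.885,-52.020,2.172,-43.115,-3.092,1.512,-3.944
12,1.081,-0.466,0.135,-0.221,1.774,1.049,1.726,1.295,1.936,1.560,5.025,1.998,-0.912,0.541,0.840,-60.997,2.137,-46.641,-4.815,2.140,-4.538
13,1.107,-0.448,0.161,-0.199,1.844,1.079,1.847,1.030,1.592,1.417,4.400,2.034,-0.912,0.551,0.796,-67.587,2.218,-48.346,-6.101,2.678,-4.968
14,1.136,-0.434,0.183,-0.179,1.906,1.109,1.943,0.734,1.284,1.204,3.847,2.007,-0.913,0.560,0.754,-72.219,2.364,-48.687,-7.039,3.120,-5.250
15,1.165,-0.425,0.200,-0.162,1.960,1.139,2.008,0.462,1.023,0.984,3.375,1.914,-0.915,0.569,0.712,-75.367,2.533,-48.115,-7.729,3.466,-5.415
16,1.196,-0.420,0.214,-0.149,2.008,1.166,2.042,0.241,0.811,0.797,2.979,1.773,-0.917,0.576,0.672,-77.463,2.701,-47.023,-8.251,3.727,-5.496
17,1.226,-0.417,0.225,-0.137,2.050,1.191,2.049,0.072,0.641,0.658,2.645,1.607,-0.919,0.583,0.634,-78.840,2.859,-45.704,-8.659,3.920,-5.522
18,1.257,-0.416,0.234,-0.128,2.088,1.214,2.033,-0.033,0.509,0.575,2.369,1.423,-0.922,0.588,0.598,-79.715,2.991,-44.313,-8.991,4.052,-5.509
19,1.287,-0.417,0.240,-0.120,2.122,1.234,2.001,-0.083,0.409,0.539,2.138,1.235,-0.925,0.593,0.563,-80.259,3.097,-42.960,-9.271,4.138,-5.473
20,1.317,-0.418,0.246,-0.111,2.152,1.251,1.957,-0.125,0.328,0.520,1.935,1.070,-0.928,0.596,0.529,-80.595,3.200,-41.772,-9.493,4.194,-5.430
21,1.346,-0.420,0.250,-0.104,2.180,1.266,1.906,-0.174,0.261,0.507,1.752,0.931,-0.931,0.599,0.497,-80.745,3.304,-40.762,-9.653,4.224,-5.381
22,1.374,-0.423,0.254,-0.096,2.205,1.279,1.849,-0.216,0.207,0.501,1.590,0.806,-0.934,0.602,0.467,-80.702,3.395,-39.884,-9.757,4.224,-5.323
23,1.401,-0.426,0.257,-0.088,2.228,1.290,1.789,-0.251,0.163,0.500,1.447,0.693,-0.937,0.603,0.438,-80.489,3.473,-39.120,-9.813,4.196,-5.255
24,1.428,-0.430,0.259,-0.081,2.249,1.299,1.726,-0.281,0.126,0.503,1.321,0.591,-0.940,0.604,0.410,-80.133,3.536,-38.455,-9.825,4.143,-5.179
25,1.453,-0.435,0.261,-0.073,2.268,1.308,1.663,-0.305,0.096,0.507,1.209,0.498,-0.943,0.605,0.384,-79.656,3.585,-37.877,-9.799,4.069,-5.095
26,1.477,-0.439,0.262,-0.065,2.285,1.314,1.599,-0.326,0.071,0.511,1.111,0.414,-0.945,0.605,0.359,-79.080,3.622,-37.371,-9.741,3.975,-5.005
27,1.501,-0.444,0.263,-0.058,2.301,1.320,1.535,-0.343,0.049,0.515,1.024,0.337,-0.947,0.605,0.335,-78.422,3.645,-36.924,-9.657,3.866,-4.909
28,1.523,-0.450,0.263,-0.050,2.316,1.325,1.472,-0.357,0.030,0.517,0.948,0.267,-0.949,0.605,0.313,-77.697,3.657,-36.525,-9.549,3.742,-4.808
29,1.545,-0.455,0.264,-0.042,2.329,1.328,1.411,-0.367,0.013,0.519,0.880,0.204,-0.951,0.605,0.292,-76.919,3.658,-36.164,-9.424,3.609,-4.704
30,1.566,-0.461,0.264,-0.034,2.342,1.331,1.351,-0.374,-0.002,0.520,0.820,0.146,-0.953,0.604,0.272,-76.100,3.649,-35.833,-9.284,3.466,-4.596
31,1.586,-0.466,0.264,-0.026,2.354,1.333,1.292,-0.378,-0.016,0.520,0.768,0.095,-0.954,0.603,0.253,,,,,,
# max |effort| (N·m): 174.643


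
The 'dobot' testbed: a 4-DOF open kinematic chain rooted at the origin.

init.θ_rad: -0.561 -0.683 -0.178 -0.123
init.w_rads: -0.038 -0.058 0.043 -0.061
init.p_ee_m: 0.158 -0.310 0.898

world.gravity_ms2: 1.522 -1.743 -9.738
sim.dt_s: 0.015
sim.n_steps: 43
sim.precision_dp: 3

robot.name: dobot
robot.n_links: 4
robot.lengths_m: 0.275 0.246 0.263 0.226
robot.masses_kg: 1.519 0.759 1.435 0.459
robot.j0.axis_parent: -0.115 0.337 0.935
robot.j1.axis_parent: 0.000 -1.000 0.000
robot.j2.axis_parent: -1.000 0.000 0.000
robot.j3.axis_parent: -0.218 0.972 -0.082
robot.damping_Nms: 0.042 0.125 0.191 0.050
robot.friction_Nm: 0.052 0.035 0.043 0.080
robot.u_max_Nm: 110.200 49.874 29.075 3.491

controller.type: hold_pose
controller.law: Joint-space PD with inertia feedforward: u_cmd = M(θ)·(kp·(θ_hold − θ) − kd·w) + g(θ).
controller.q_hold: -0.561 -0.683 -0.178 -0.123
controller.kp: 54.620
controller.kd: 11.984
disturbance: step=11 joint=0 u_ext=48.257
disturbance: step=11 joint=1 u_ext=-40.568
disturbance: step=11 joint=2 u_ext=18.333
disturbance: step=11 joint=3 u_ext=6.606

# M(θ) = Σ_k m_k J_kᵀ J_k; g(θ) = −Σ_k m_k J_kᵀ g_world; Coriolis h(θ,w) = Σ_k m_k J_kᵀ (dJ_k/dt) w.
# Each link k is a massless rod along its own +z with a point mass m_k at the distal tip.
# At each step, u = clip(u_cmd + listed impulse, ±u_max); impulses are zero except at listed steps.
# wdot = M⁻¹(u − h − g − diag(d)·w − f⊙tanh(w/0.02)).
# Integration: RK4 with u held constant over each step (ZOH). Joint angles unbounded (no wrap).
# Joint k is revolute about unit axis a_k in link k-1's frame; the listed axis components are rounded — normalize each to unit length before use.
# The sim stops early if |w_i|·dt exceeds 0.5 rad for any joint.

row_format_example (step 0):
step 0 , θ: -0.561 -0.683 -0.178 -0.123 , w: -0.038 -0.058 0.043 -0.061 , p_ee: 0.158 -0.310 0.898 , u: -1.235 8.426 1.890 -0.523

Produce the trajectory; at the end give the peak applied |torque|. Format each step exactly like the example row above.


step 1 , θ: -0.561 -0.684 -0.178 -0.123 , w: -0.008 -0.030 0.003 -0.006 , p_ee: 0.158 -0.311 0.898 , u: -1.232 8.396 1.890 -0.527
step 2 , θ: -0.561 -0.684 -0.178 -0.123 , w: -0.003 -0.021 -0.002 -0.001 , p_ee: 0.158 -0.311 0.898 , u: -1.224 8.369 1.886 -0.525
step 3 , θ: -0.561 -0.684 -0.178 -0.123 , w: -0.002 -0.016 -0.001 -0.005 , p_ee: 0.158 -0.311 0.898 , u: -1.216 8.344 1.882 -0.522
step 4 , θ: -0.561 -0.684 -0.178 -0.123 , w: -0.002 -0.012 0.000 -0.003 , p_ee: 0.158 -0.311 0.898 , u: -1.208 8.322 1.879 -0.520
step 5 , θ: -0.561 -0.684 -0.178 -0.123 , w: -0.002 -0.009 0.001 -0.005 , p_ee: 0.159 -0.311 0.898 , u: -1.200 8.303 1.877 -0.518
step 6 , θ: -0.561 -0.685 -0.178 -0.123 , w: -0.002 -0.006 0.002 -0.003 , p_ee: 0.159 -0.311 0.898 , u: -1.193 8.287 1.875 -0.517
step 7 , θ: -0.561 -0.685 -0.178 -0.123 , w: -0.002 -0.004 0.003 -0.005 , p_ee: 0.159 -0.311 0.898 , u: -1.187 8.273 1.873 -0.515
step 8 , θ: -0.561 -0.685 -0.178 -0.123 , w: -0.002 -0.003 0.003 -0.004 , p_ee: 0.159 -0.311 0.898 , u: -1.182 8.260 1.872 -0.514
step 9 , θ: -0.561 -0.685 -0.178 -0.123 , w: -0.002 -0.001 0.004 -0.005 , p_ee: 0.159 -0.311 0.898 , u: -1.177 8.250 1.872 -0.513
step 10 , θ: -0.561 -0.685 -0.178 -0.123 , w: -0.002 -0.000 0.004 -0.004 , p_ee: 0.159 -0.311 0.898 , u: -1.173 8.241 1.871 -0.512
step 11 , θ: -0.561 -0.685 -0.178 -0.122 , w: -0.002 0.001 0.004 -0.005 , p_ee: 0.159 -0.311 0.898 , u: 47.088 -32.335 20.204 3.491
step 12 , θ: -0.555 -0.689 -0.176 -0.132 , w: 0.838 -0.617 0.322 -1.261 , p_ee: 0.164 -0.309 0.897 , u: -10.146 15.815 -1.533 -1.272
step 13 , θ: -0.543 -0.697 -0.172 -0.148 , w: 0.709 -0.473 0.202 -0.863 , p_ee: 0.173 -0.306 0.896 , u: -9.092 15.005 -1.117 -1.204
step 14 , θ: -0.534 -0.703 -0.169 -0.159 , w: 0.586 -0.352 0.116 -0.549 , p_ee: 0.181 -0.304 0.894 , u: -8.124 14.241 -0.741 -1.138
step 15 , θ: -0.526 -0.708 -0.168 -0.165 , w: 0.473 -0.252 0.053 -0.301 , p_ee: 0.187 -0.302 0.893 , u: -7.238 13.528 -0.402 -1.075
step 16 , θ: -0.519 -0.711 -0.168 -0.168 , w: 0.368 -0.170 0.012 -0.108 , p_ee: 0.192 -0.301 0.892 , u: -6.431 12.869 -0.096 -1.016
step 17 , θ: -0.515 -0.713 -0.168 -0.168 , w: 0.263 -0.112 0.002 0.008 , p_ee: 0.196 -0.300 0.891 , u: -5.698 12.263 0.173 -0.956
step 18 , θ: -0.511 -0.715 -0.168 -0.168 , w: 0.169 -0.075 0.005 0.008 , p_ee: 0.199 -0.299 0.891 , u: -5.036 11.711 0.415 -0.885
step 19 , θ: -0.509 -0.716 -0.167 -0.168 , w: 0.090 -0.043 0.006 0.008 , p_ee: 0.200 -0.299 0.890 , u: -4.440 11.210 0.633 -0.820
step 20 , θ: -0.509 -0.716 -0.167 -0.168 , w: 0.025 -0.016 0.007 0.007 , p_ee: 0.201 -0.299 0.890 , u: -3.906 10.760 0.827 -0.762
step 21 , θ: -0.509 -0.716 -0.167 -0.168 , w: -0.022 0.010 -0.002 0.007 , p_ee: 0.201 -0.299 0.890 , u: -3.440 10.362 1.000 -0.710
step 22 , θ: -0.509 -0.716 -0.167 -0.168 , w: -0.060 0.032 -0.010 0.005 , p_ee: 0.201 -0.299 0.890 , u: -3.035 10.012 1.150 -0.665
step 23 , θ: -0.510 -0.715 -0.168 -0.167 , w: -0.092 0.047 -0.012 0.005 , p_ee: 0.200 -0.299 0.891 , u: -2.679 9.702 1.280 -0.625
step 24 , θ: -0.512 -0.714 -0.168 -0.167 , w: -0.119 0.059 -0.012 0.004 , p_ee: 0.198 -0.299 0.891 , u: -2.366 9.429 1.395 -0.590
step 25 , θ: -0.514 -0.713 -0.168 -0.167 , w: -0.140 0.069 -0.013 0.005 , p_ee: 0.197 -0.300 0.891 , u: -2.093 9.190 1.495 -0.560
step 26 , θ: -0.516 -0.712 -0.168 -0.167 , w: -0.155 0.075 -0.013 0.004 , p_ee: 0.195 -0.300 0.892 , u: -1.857 8.981 1.582 -0.533
step 27 , θ: -0.518 -0.711 -0.168 -0.167 , w: -0.166 0.080 -0.013 0.005 , p_ee: 0.193 -0.301 0.892 , u: -1.654 8.799 1.657 -0.510
step 28 , θ: -0.521 -0.710 -0.169 -0.167 , w: -0.173 0.082 -0.013 0.004 , p_ee: 0.190 -0.301 0.893 , u: -1.481 8.643 1.721 -0.491
step 29 , θ: -0.524 -0.709 -0.169 -0.167 , w: -0.176 0.084 -0.013 0.005 , p_ee: 0.188 -0.302 0.893 , u: -1.334 8.509 1.775 -0.474
step 30 , θ: -0.526 -0.707 -0.169 -0.166 , w: -0.177 0.084 -0.013 0.004 , p_ee: 0.186 -0.302 0.893 , u: -1.212 8.395 1.821 -0.460
step 31 , θ: -0.529 -0.706 -0.169 -0.166 , w: -0.175 0.083 -0.013 0.005 , p_ee: 0.183 -0.303 0.894 , u: -1.111 8.300 1.858 -0.449
step 32 , θ: -0.531 -0.705 -0.169 -0.166 , w: -0.171 0.081 -0.013 0.004 , p_ee: 0.181 -0.303 0.894 , u: -1.029 8.220 1.889 -0.439
step 33 , θ: -0.534 -0.704 -0.170 -0.166 , w: -0.166 0.079 -0.013 0.005 , p_ee: 0.179 -0.303 0.895 , u: -0.963 8.154 1.913 -0.431
step 34 , θ: -0.536 -0.702 -0.170 -0.166 , w: -0.160 0.076 -0.012 0.004 , p_ee: 0.177 -0.304 0.895 , u: -0.912 8.101 1.932 -0.425
step 35 , θ: -0.539 -0.701 -0.170 -0.166 , w: -0.152 0.073 -0.012 0.005 , p_ee: 0.175 -0.304 0.896 , u: -0.874 8.059 1.947 -0.420
step 36 , θ: -0.541 -0.700 -0.170 -0.166 , w: -0.144 0.069 -0.012 0.004 , p_ee: 0.173 -0.305 0.896 , u: -0.847 8.027 1.957 -0.416
step 37 , θ: -0.543 -0.699 -0.170 -0.165 , w: -0.136 0.066 -0.012 0.005 , p_ee: 0.171 -0.305 0.896 , u: -0.828 8.003 1.964 -0.414
step 38 , θ: -0.545 -0.698 -0.171 -0.165 , w: -0.127 0.062 -0.011 0.004 , p_ee: 0.169 -0.305 0.897 , u: -0.818 7.986 1.968 -0.412
step 39 , θ: -0.547 -0.697 -0.171 -0.165 , w: -0.118 0.058 -0.011 0.005 , p_ee: 0.168 -0.306 0.897 , u: -0.814 7.975 1.969 -0.412
step 40 , θ: -0.548 -0.696 -0.171 -0.165 , w: -0.109 0.054 -0.011 0.004 , p_ee: 0.166 -0.306 0.897 , u: -0.816 7.969 1.969 -0.411
step 41 , θ: -0.550 -0.696 -0.171 -0.165 , w: -0.100 0.051 -0.011 0.005 , p_ee: 0.165 -0.306 0.898 , u: -0.823 7.967 1.967 -0.412
step 42 , θ: -0.551 -0.695 -0.171 -0.165 , w: -0.092 0.047 -0.010 0.003 , p_ee: 0.164 -0.306 0.898 , u: -0.833 7.969 1.963 -0.412
step 43 , θ: -0.553 -0.694 -0.172 -0.165 , w: -0.083 0.044 -0.010 0.005 , p_ee: 0.162 -0.307 0.898
max |u| (N·m): 47.088


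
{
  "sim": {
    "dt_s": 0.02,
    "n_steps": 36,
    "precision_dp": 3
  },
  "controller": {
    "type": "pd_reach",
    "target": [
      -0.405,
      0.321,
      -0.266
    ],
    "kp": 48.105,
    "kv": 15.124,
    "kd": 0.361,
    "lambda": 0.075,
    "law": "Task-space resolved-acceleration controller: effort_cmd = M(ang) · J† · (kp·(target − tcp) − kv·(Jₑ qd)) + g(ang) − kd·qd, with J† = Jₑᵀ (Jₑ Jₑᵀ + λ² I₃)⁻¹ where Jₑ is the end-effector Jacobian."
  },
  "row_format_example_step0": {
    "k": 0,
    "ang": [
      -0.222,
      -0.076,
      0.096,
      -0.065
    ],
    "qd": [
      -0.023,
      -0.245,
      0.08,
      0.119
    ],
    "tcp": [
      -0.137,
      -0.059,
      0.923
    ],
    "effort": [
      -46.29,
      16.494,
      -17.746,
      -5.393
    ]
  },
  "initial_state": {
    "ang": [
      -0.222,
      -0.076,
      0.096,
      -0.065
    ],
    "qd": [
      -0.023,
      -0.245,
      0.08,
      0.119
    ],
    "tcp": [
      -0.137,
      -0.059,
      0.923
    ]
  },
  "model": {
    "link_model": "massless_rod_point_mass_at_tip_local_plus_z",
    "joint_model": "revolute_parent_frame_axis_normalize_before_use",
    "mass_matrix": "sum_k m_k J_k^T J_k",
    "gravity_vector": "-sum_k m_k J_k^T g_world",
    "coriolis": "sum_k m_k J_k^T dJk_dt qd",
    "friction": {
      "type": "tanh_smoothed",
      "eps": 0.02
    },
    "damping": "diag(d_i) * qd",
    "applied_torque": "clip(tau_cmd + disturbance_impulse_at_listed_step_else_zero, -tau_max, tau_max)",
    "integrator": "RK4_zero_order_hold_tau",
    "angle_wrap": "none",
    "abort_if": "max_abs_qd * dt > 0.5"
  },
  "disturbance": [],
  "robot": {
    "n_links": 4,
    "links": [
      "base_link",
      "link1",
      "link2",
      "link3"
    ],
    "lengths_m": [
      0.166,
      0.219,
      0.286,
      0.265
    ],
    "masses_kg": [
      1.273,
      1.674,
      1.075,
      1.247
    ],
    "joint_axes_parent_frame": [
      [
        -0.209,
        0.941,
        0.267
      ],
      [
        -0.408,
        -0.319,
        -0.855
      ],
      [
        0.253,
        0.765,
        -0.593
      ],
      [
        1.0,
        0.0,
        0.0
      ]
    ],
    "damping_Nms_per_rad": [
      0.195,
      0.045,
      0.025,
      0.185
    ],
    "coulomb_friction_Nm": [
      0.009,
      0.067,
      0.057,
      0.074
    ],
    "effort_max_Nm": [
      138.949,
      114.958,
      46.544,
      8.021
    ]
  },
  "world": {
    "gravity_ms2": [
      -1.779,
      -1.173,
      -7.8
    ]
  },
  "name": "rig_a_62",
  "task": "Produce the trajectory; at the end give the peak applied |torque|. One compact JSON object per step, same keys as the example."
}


{"k":1,"ang":[-0.234,-0.076,0.114,-0.086],"qd":[-1.156,0.274,1.654,-2.149],"tcp":[-0.14,-0.058,0.922],"effort":[-39.93,11.216,-13.056,-3.197]}
{"k":2,"ang":[-0.268,-0.068,0.16,-0.148],"qd":[-2.196,0.585,3.004,-4.086],"tcp":[-0.15,-0.053,0.919],"effort":[-40.857,7.586,-9.964,-1.981]}
{"k":3,"ang":[-0.323,-0.057,0.234,-0.254],"qd":[-3.355,0.472,4.258,-6.426],"tcp":[-0.166,-0.045,0.911],"effort":[-40.583,5.653,-7.536,-1.492]}
{"k":4,"ang":[-0.402,-0.052,0.329,-0.406],"qd":[-4.471,0.039,5.101,-8.67],"tcp":[-0.186,-0.037,0.895],"effort":[-28.533,4.485,-4.953,-1.875]}
{"k":5,"ang":[-0.498,-0.054,0.433,-0.591],"qd":[-5.146,-0.254,5.239,-9.753],"tcp":[-0.21,-0.031,0.868],"effort":[-7.626,2.572,-2.393,-2.691]}
{"k":6,"ang":[-0.602,-0.059,0.533,-0.786],"qd":[-5.268,-0.288,4.759,-9.644],"tcp":[-0.236,-0.026,0.832],"effort":[10.738,-0.024,-0.388,-3.13]}
{"k":7,"ang":[-0.705,-0.065,0.62,-0.972],"qd":[-5.049,-0.235,4.002,-9.001],"tcp":[-0.263,-0.021,0.788],"effort":[22.456,-2.371,0.962,-2.951]}
{"k":8,"ang":[-0.803,-0.07,0.691,-1.144],"qd":[-4.69,-0.231,3.195,-8.256],"tcp":[-0.29,-0.016,0.74],"effort":[28.788,-4.001,1.834,-2.345]}
{"k":9,"ang":[-0.893,-0.075,0.748,-1.301],"qd":[-4.295,-0.305,2.435,-7.559],"tcp":[-0.315,-0.01,0.691],"effort":[31.744,-4.919,2.407,-1.547]}
{"k":10,"ang":[-0.974,-0.083,0.789,-1.446],"qd":[-3.905,-0.444,1.742,-6.947],"tcp":[-0.338,-0.002,0.642],"effort":[32.811,-5.309,2.798,-0.714]}
{"k":11,"ang":[-1.049,-0.094,0.817,-1.579],"qd":[-3.529,-0.628,1.102,-6.414],"tcp":[-0.358,0.008,0.593],"effort":[32.927,-5.366,3.08,0.067]}
{"k":12,"ang":[-1.116,-0.109,0.833,-1.702],"qd":[-3.166,-0.844,0.493,-5.946],"tcp":[-0.376,0.019,0.546],"effort":[32.66,-5.245,3.299,0.755]}
{"k":13,"ang":[-1.176,-0.128,0.837,-1.817],"qd":[-2.812,-1.085,-0.112,-5.53],"tcp":[-0.392,0.03,0.5],"effort":[32.346,-5.047,3.48,1.332]}
{"k":14,"ang":[-1.228,-0.152,0.829,-1.923],"qd":[-2.457,-1.349,-0.73,-5.151],"tcp":[-0.405,0.042,0.456],"effort":[32.174,-4.833,3.624,1.795]}
{"k":15,"ang":[-1.274,-0.182,0.808,-2.023],"qd":[-2.087,-1.633,-1.416,-4.796],"tcp":[-0.416,0.054,0.413],"effort":[32.181,-4.599,3.774,2.146]}
{"k":16,"ang":[-1.312,-0.217,0.772,-2.115],"qd":[-1.683,-1.927,-2.22,-4.45],"tcp":[-0.425,0.065,0.373],"effort":[32.079,-4.227,3.879,2.385]}
{"k":17,"ang":[-1.341,-0.258,0.718,-2.2],"qd":[-1.225,-2.196,-3.206,-4.09],"tcp":[-0.433,0.074,0.335],"effort":[30.586,-3.309,3.738,2.506]}
{"k":18,"ang":[-1.36,-0.303,0.642,-2.278],"qd":[-0.709,-2.321,-4.423,-3.669],"tcp":[-0.44,0.082,0.299],"effort":[24.577,-1.027,2.885,2.485]}
{"k":19,"ang":[-1.369,-0.347,0.541,-2.346],"qd":[-0.211,-2.037,-5.741,-3.11],"tcp":[-0.446,0.087,0.266],"effort":[12.66,2.601,1.181,2.298]}
{"k":20,"ang":[-1.371,-0.378,0.417,-2.401],"qd":[0.065,-1.13,-6.638,-2.387],"tcp":[-0.451,0.091,0.237],"effort":[1.99,5.227,-0.206,1.988]}
{"k":21,"ang":[-1.37,-0.388,0.284,-2.442],"qd":[-0.031,0.087,-6.649,-1.658],"tcp":[-0.454,0.094,0.211],"effort":[-1.682,5.571,-0.426,1.651]}
{"k":22,"ang":[-1.375,-0.376,0.157,-2.469],"qd":[-0.418,1.066,-5.962,-1.083],"tcp":[-0.456,0.099,0.187],"effort":[-0.186,4.581,0.158,1.337]}
{"k":23,"ang":[-1.388,-0.349,0.047,-2.486],"qd":[-0.919,1.655,-5.004,-0.682],"tcp":[-0.456,0.106,0.164],"effort":[3.342,3.234,0.995,1.047]}
{"k":24,"ang":[-1.411,-0.313,-0.044,-2.497],"qd":[-1.408,1.906,-4.071,-0.394],"tcp":[-0.456,0.115,0.142],"effort":[7.266,2.003,1.829,0.769]}
{"k":25,"ang":[-1.443,-0.275,-0.117,-2.502],"qd":[-1.821,1.928,-3.268,-0.169],"tcp":[-0.455,0.125,0.119],"effort":[10.888,1.045,2.562,0.507]}
{"k":26,"ang":[-1.483,-0.237,-0.176,-2.504],"qd":[-2.142,1.808,-2.599,0.011],"tcp":[-0.453,0.136,0.097],"effort":[13.943,0.379,3.158,0.28]}
{"k":27,"ang":[-1.528,-0.203,-0.222,-2.502],"qd":[-2.371,1.61,-2.036,0.132],"tcp":[-0.451,0.148,0.075],"effort":[16.325,-0.012,3.601,0.133]}
{"k":28,"ang":[-1.577,-0.173,-0.258,-2.499],"qd":[-2.516,1.365,-1.566,0.236],"tcp":[-0.448,0.159,0.053],"effort":[18.117,-0.187,3.911,0.013]}
{"k":29,"ang":[-1.628,-0.149,-0.286,-2.493],"qd":[-2.587,1.101,-1.173,0.323],"tcp":[-0.445,0.17,0.032],"effort":[19.377,-0.197,4.104,-0.08]}
{"k":30,"ang":[-1.68,-0.129,-0.306,-2.486],"qd":[-2.596,0.838,-0.844,0.392],"tcp":[-0.442,0.181,0.011],"effort":[20.174,-0.09,4.197,-0.149]}
{"k":31,"ang":[-1.731,-0.115,-0.32,-2.478],"qd":[-2.553,0.588,-0.571,0.446],"tcp":[-0.438,0.191,-0.008],"effort":[20.581,0.095,4.207,-0.198]}
{"k":32,"ang":[-1.782,-0.105,-0.329,-2.468],"qd":[-2.47,0.361,-0.347,0.486],"tcp":[-0.434,0.201,-0.027],"effort":[20.668,0.324,4.153,-0.233]}
{"k":33,"ang":[-1.83,-0.1,-0.334,-2.458],"qd":[-2.357,0.16,-0.167,0.516],"tcp":[-0.43,0.21,-0.044],"effort":[20.499,0.571,4.049,-0.259]}
{"k":34,"ang":[-1.876,-0.099,-0.336,-2.448],"qd":[-2.222,-0.01,-0.025,0.537],"tcp":[-0.427,0.218,-0.061],"effort":[20.126,0.814,3.909,-0.282]}
{"k":35,"ang":[-1.919,-0.1,-0.336,-2.437],"qd":[-2.064,-0.142,0.046,0.553],"tcp":[-0.423,0.226,-0.076],"effort":[19.692,0.994,3.791,-0.304]}
{"k":36,"ang":[-1.958,-0.104,-0.334,-2.426],"qd":[-1.896,-0.254,0.078,0.566],"tcp":[-0.419,0.233,-0.09]}
{"summary": "max |effort| (N\u00b7m): 46.290"}


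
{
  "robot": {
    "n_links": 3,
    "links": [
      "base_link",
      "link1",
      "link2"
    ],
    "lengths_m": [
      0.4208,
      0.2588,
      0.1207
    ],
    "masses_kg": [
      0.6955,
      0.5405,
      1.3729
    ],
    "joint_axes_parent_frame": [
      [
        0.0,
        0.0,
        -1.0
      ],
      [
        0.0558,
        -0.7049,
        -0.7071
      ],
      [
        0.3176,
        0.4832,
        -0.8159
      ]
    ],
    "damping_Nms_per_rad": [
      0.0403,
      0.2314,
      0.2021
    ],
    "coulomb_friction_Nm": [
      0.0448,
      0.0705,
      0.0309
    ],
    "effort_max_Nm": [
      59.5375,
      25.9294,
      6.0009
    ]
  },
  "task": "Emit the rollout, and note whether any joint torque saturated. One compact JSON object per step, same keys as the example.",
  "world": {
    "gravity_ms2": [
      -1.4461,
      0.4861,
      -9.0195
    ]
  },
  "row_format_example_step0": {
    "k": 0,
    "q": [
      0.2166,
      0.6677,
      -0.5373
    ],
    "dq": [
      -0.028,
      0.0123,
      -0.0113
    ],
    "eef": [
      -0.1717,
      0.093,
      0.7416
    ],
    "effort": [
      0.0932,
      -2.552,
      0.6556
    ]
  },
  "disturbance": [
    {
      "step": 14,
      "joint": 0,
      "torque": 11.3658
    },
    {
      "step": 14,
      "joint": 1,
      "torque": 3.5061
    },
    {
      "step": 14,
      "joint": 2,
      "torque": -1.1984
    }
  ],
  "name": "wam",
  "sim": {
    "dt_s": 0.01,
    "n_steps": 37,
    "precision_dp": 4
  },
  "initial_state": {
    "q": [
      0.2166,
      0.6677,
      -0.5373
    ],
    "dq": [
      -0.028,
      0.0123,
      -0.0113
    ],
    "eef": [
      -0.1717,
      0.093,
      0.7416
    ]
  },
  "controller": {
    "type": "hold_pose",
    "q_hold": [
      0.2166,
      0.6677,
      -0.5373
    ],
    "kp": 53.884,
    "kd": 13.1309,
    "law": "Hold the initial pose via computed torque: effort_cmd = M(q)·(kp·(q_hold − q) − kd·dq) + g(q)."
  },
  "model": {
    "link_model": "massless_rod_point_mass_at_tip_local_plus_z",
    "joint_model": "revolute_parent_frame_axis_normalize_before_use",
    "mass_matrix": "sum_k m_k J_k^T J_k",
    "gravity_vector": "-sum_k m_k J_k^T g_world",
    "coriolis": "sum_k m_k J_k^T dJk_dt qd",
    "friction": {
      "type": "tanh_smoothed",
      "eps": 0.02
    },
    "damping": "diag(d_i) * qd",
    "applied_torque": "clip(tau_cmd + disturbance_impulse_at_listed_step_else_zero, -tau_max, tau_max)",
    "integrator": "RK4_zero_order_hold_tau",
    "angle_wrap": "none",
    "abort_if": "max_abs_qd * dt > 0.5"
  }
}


{"k":1,"q":[0.2164,0.6679,-0.5368],"dq":[-0.0223,-0.0157,-0.1196],"eef":[-0.1718,0.093,0.7416],"effort":[0.0871,-2.5484,0.6566]}
{"k":2,"q":[0.2163,0.6681,-0.5364],"dq":[-0.0172,-0.03,-0.1725],"eef":[-0.1718,0.093,0.7416],"effort":[0.0825,-2.5467,0.6571]}
{"k":3,"q":[0.2162,0.6682,-0.5362],"dq":[-0.0126,-0.0351,-0.1865],"eef":[-0.1718,0.093,0.7416],"effort":[0.079,-2.5456,0.6572]}
{"k":4,"q":[0.2162,0.6683,-0.536],"dq":[-0.0091,-0.0374,-0.1902],"eef":[-0.1718,0.093,0.7416],"effort":[0.0766,-2.5447,0.657]}
{"k":5,"q":[0.2162,0.6684,-0.5358],"dq":[-0.0067,-0.0388,-0.1913],"eef":[-0.1718,0.093,0.7416],"effort":[0.0749,-2.544,0.6569]}
{"k":6,"q":[0.2162,0.6685,-0.5357],"dq":[-0.0051,-0.0398,-0.1916],"eef":[-0.1718,0.093,0.7416],"effort":[0.0738,-2.5433,0.6567]}
{"k":7,"q":[0.2162,0.6685,-0.5355],"dq":[-0.0041,-0.0405,-0.1917],"eef":[-0.1718,0.093,0.7416],"effort":[0.073,-2.5428,0.6565]}
{"k":8,"q":[0.2163,0.6686,-0.5354],"dq":[-0.0034,-0.0411,-0.1917],"eef":[-0.1718,0.093,0.7416],"effort":[0.0725,-2.5423,0.6564]}
{"k":9,"q":[0.2163,0.6686,-0.5352],"dq":[-0.003,-0.0416,-0.1917],"eef":[-0.1718,0.093,0.7416],"effort":[0.0722,-2.5419,0.6562]}
{"k":10,"q":[0.2164,0.6687,-0.5351],"dq":[-0.0027,-0.042,-0.1917],"eef":[-0.1718,0.093,0.7416],"effort":[0.072,-2.5415,0.6561]}
{"k":11,"q":[0.2164,0.6687,-0.5349],"dq":[-0.0026,-0.0423,-0.1917],"eef":[-0.1718,0.093,0.7416],"effort":[0.0718,-2.5412,0.6559]}
{"k":12,"q":[0.2165,0.6687,-0.5348],"dq":[-0.0026,-0.0425,-0.1917],"eef":[-0.1718,0.093,0.7416],"effort":[0.0717,-2.5409,0.6558]}
{"k":13,"q":[0.2166,0.6688,-0.5346],"dq":[-0.0026,-0.0427,-0.1917],"eef":[-0.1718,0.093,0.7416],"effort":[0.0716,-2.5407,0.6556]}
{"k":14,"q":[0.2166,0.6688,-0.5345],"dq":[-0.0026,-0.0429,-0.1917],"eef":[-0.1718,0.093,0.7416],"effort":[11.4373,0.9657,-0.5429]}
{"k":15,"q":[0.2261,0.6689,-0.5341],"dq":[1.8836,-0.0325,-0.1866],"eef":[-0.1709,0.0947,0.7416],"effort":[-1.4374,-3.0182,0.8184]}
{"k":16,"q":[0.2436,0.6691,-0.5339],"dq":[1.6034,-0.0117,-0.1901],"eef":[-0.1693,0.0977,0.7416],"effort":[-1.2712,-2.9956,0.807]}
{"k":17,"q":[0.2585,0.6695,-0.5339],"dq":[1.354,-0.0006,-0.1944],"eef":[-0.1679,0.1002,0.7416],"effort":[-1.1202,-2.9662,0.7947]}
{"k":18,"q":[0.271,0.6699,-0.534],"dq":[1.1326,0.0041,-0.1958],"eef":[-0.1667,0.1024,0.7415],"effort":[-0.9829,-2.9325,0.782]}
{"k":19,"q":[0.2814,0.6704,-0.5342],"dq":[0.9363,0.0045,-0.1963],"eef":[-0.1657,0.1042,0.7414],"effort":[-0.8584,-2.8969,0.7694]}
{"k":20,"q":[0.29,0.6708,-0.5344],"dq":[0.7625,0.0019,-0.1969],"eef":[-0.1648,0.1057,0.7414],"effort":[-0.7456,-2.8611,0.7572]}
{"k":21,"q":[0.2969,0.6712,-0.5346],"dq":[0.6089,-0.0024,-0.1978],"eef":[-0.1642,0.1069,0.7413],"effort":[-0.6435,-2.8264,0.7457]}
{"k":22,"q":[0.3024,0.6716,-0.5347],"dq":[0.4732,-0.0074,-0.1988],"eef":[-0.1636,0.1079,0.7413],"effort":[-0.5512,-2.7935,0.735]}
{"k":23,"q":[0.3066,0.6719,-0.5348],"dq":[0.3538,-0.0126,-0.1998],"eef":[-0.1632,0.1086,0.7412],"effort":[-0.4679,-2.7628,0.7252]}
{"k":24,"q":[0.3096,0.6722,-0.5349],"dq":[0.2488,-0.0177,-0.2003],"eef":[-0.1629,0.1092,0.7412],"effort":[-0.3927,-2.7347,0.7162]}
{"k":25,"q":[0.3117,0.6724,-0.5349],"dq":[0.1569,-0.0223,-0.2003],"eef":[-0.1627,0.1096,0.7411],"effort":[-0.3251,-2.709,0.7079]}
{"k":26,"q":[0.313,0.6726,-0.5349],"dq":[0.0766,-0.0265,-0.1998],"eef":[-0.1626,0.1098,0.7411],"effort":[-0.2642,-2.6857,0.7005]}
{"k":27,"q":[0.3135,0.6728,-0.5349],"dq":[0.0071,-0.0302,-0.1989],"eef":[-0.1626,0.1099,0.7411],"effort":[-0.2098,-2.6648,0.6938]}
{"k":28,"q":[0.3134,0.6729,-0.5348],"dq":[-0.0424,-0.0334,-0.1895],"eef":[-0.1626,0.1099,0.7411],"effort":[-0.1688,-2.646,0.6879]}
{"k":29,"q":[0.3128,0.673,-0.5346],"dq":[-0.0801,-0.0373,-0.1827],"eef":[-0.1627,0.1098,0.7411],"effort":[-0.136,-2.6291,0.6828]}
{"k":30,"q":[0.3119,0.673,-0.5344],"dq":[-0.1124,-0.0412,-0.1798],"eef":[-0.1628,0.1097,0.7411],"effort":[-0.1067,-2.6142,0.6782]}
{"k":31,"q":[0.3107,0.6731,-0.5341],"dq":[-0.1399,-0.0446,-0.1778],"eef":[-0.1629,0.1095,0.7411],"effort":[-0.0806,-2.601,0.6742]}
{"k":32,"q":[0.3093,0.6731,-0.5339],"dq":[-0.163,-0.0474,-0.176],"eef":[-0.1631,0.1092,0.7411],"effort":[-0.0574,-2.5894,0.6706]}
{"k":33,"q":[0.3076,0.673,-0.5336],"dq":[-0.1822,-0.0495,-0.1743],"eef":[-0.1632,0.1089,0.7411],"effort":[-0.0368,-2.5792,0.6675]}
{"k":34,"q":[0.3058,0.673,-0.5333],"dq":[-0.1979,-0.0512,-0.1727],"eef":[-0.1634,0.1086,0.7411],"effort":[-0.0186,-2.5704,0.6647]}
{"k":35,"q":[0.3039,0.6729,-0.533],"dq":[-0.2105,-0.0524,-0.1713],"eef":[-0.1636,0.1083,0.7412],"effort":[-0.0026,-2.5627,0.6622]}
{"k":36,"q":[0.3018,0.6728,-0.5327],"dq":[-0.2204,-0.0534,-0.1701],"eef":[-0.1638,0.1079,0.7412],"effort":[0.0114,-2.556,0.66]}
{"k":37,"q":[0.2996,0.6727,-0.5324],"dq":[-0.2278,-0.054,-0.1692],"eef":[-0.164,0.1075,0.7412]}
{"summary": "any joint saturated: no"}


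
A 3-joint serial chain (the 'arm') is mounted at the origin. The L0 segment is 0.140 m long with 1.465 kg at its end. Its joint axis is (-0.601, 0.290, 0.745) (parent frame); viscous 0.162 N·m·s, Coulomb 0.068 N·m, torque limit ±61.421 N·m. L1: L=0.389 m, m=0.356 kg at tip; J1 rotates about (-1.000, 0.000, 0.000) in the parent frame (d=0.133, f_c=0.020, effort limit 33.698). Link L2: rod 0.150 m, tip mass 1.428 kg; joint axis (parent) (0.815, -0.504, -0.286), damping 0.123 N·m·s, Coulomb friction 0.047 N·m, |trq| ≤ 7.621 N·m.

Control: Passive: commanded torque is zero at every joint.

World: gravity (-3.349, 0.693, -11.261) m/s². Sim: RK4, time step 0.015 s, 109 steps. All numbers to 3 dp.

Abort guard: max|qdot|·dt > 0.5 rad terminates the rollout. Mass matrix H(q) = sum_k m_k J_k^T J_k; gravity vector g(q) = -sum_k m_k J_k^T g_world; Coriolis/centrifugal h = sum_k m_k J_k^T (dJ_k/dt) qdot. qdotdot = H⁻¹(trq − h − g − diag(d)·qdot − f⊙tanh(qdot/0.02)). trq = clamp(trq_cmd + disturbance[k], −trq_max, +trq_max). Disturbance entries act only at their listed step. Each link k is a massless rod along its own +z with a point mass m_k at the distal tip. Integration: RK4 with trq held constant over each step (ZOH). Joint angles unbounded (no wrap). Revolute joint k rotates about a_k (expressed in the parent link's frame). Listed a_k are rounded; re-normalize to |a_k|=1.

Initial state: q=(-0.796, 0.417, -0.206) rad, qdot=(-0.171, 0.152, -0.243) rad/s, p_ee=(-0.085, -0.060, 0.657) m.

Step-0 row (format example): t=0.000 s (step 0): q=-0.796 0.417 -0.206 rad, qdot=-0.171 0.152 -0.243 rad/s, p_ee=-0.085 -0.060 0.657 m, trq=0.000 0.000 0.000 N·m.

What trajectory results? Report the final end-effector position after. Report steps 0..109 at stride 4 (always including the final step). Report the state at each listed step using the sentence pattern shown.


t=0.060 s (step 4): q=-0.953 0.539 -0.175 rad, qdot=-4.226 3.290 1.491 rad/s, p_ee=-0.084 -0.063 0.651 m, trq=0.000 0.000 0.000 N·m.
t=0.120 s (step 8): q=-1.228 0.750 -0.039 rad, qdot=-4.708 3.503 2.747 rad/s, p_ee=-0.084 -0.081 0.637 m, trq=0.000 0.000 0.000 N·m.
t=0.180 s (step 12): q=-1.515 0.955 0.143 rad, qdot=-4.911 3.366 3.318 rad/s, p_ee=-0.087 -0.116 0.616 m, trq=0.000 0.000 0.000 N·m.
t=0.240 s (step 16): q=-1.823 1.157 0.355 rad, qdot=-5.389 3.380 3.695 rad/s, p_ee=-0.098 -0.163 0.581 m, trq=0.000 0.000 0.000 N·m.
t=0.300 s (step 20): q=-2.165 1.361 0.572 rad, qdot=-6.031 3.423 3.366 rad/s, p_ee=-0.120 -0.220 0.527 m, trq=0.000 0.000 0.000 N·m.
t=0.360 s (step 24): q=-2.547 1.567 0.733 rad, qdot=-6.683 3.430 1.733 rad/s, p_ee=-0.154 -0.283 0.448 m, trq=0.000 0.000 0.000 N·m.
t=0.420 s (step 28): q=-2.960 1.767 0.739 rad, qdot=-6.986 3.140 -1.916 rad/s, p_ee=-0.201 -0.349 0.337 m, trq=0.000 0.000 0.000 N·m.
t=0.480 s (step 32): q=-3.366 1.918 0.434 rad, qdot=-6.359 1.554 -9.015 rad/s, p_ee=-0.258 -0.404 0.184 m, trq=0.000 0.000 0.000 N·m.
t=0.540 s (step 36): q=-3.752 1.975 -0.228 rad, qdot=-7.579 1.917 -7.615 rad/s, p_ee=-0.298 -0.390 -0.011 m, trq=0.000 0.000 0.000 N·m.
t=0.600 s (step 40): q=-4.299 2.176 -0.333 rad, qdot=-10.209 3.930 1.934 rad/s, p_ee=-0.310 -0.275 -0.196 m, trq=0.000 0.000 0.000 N·m.
t=0.660 s (step 44): q=-4.922 2.360 -0.211 rad, qdot=-10.103 1.747 1.165 rad/s, p_ee=-0.285 -0.089 -0.327 m, trq=0.000 0.000 0.000 N·m.
t=0.720 s (step 48): q=-5.470 2.379 -0.177 rad, qdot=-7.968 -0.930 0.466 rad/s, p_ee=-0.220 0.127 -0.362 m, trq=0.000 0.000 0.000 N·m.
t=0.780 s (step 52): q=-5.868 2.270 -0.145 rad, qdot=-5.357 -2.501 0.491 rad/s, p_ee=-0.133 0.315 -0.303 m, trq=0.000 0.000 0.000 N·m.
t=0.840 s (step 56): q=-6.128 2.102 -0.124 rad, qdot=-3.439 -2.908 0.219 rad/s, p_ee=-0.050 0.438 -0.187 m, trq=0.000 0.000 0.000 N·m.
t=0.900 s (step 60): q=-6.296 1.939 -0.112 rad, qdot=-2.262 -2.446 0.237 rad/s, p_ee=0.013 0.498 -0.063 m, trq=0.000 0.000 0.000 N·m.
t=0.960 s (step 64): q=-6.407 1.817 -0.094 rad, qdot=-1.487 -1.585 0.385 rad/s, p_ee=0.054 0.515 0.038 m, trq=0.000 0.000 0.000 N·m.
t=1.020 s (step 68): q=-6.478 1.751 -0.065 rad, qdot=-0.897 -0.583 0.575 rad/s, p_ee=0.077 0.515 0.099 m, trq=0.000 0.000 0.000 N·m.
t=1.080 s (step 72): q=-6.516 1.746 -0.027 rad, qdot=-0.350 0.404 0.645 rad/s, p_ee=0.087 0.511 0.119 m, trq=0.000 0.000 0.000 N·m.
t=1.140 s (step 76): q=-6.520 1.798 0.009 rad, qdot=0.222 1.319 0.525 rad/s, p_ee=0.087 0.509 0.096 m, trq=0.000 0.000 0.000 N·m.
t=1.200 s (step 80): q=-6.486 1.900 0.024 rad, qdot=0.903 2.073 -0.006 rad/s, p_ee=0.075 0.505 0.033 m, trq=0.000 0.000 0.000 N·m.
t=1.260 s (step 84): q=-6.408 2.045 0.009 rad, qdot=1.760 2.653 -0.658 rad/s, p_ee=0.047 0.484 -0.068 m, trq=0.000 0.000 0.000 N·m.
t=1.320 s (step 88): q=-6.269 2.213 -0.050 rad, qdot=2.939 2.940 -1.109 rad/s, p_ee=-0.002 0.426 -0.191 m, trq=0.000 0.000 0.000 N·m.
t=1.380 s (step 92): q=-6.047 2.391 -0.094 rad, qdot=4.563 2.888 -0.200 rad/s, p_ee=-0.072 0.312 -0.307 m, trq=0.000 0.000 0.000 N·m.
t=1.440 s (step 96): q=-5.703 2.532 -0.092 rad, qdot=6.982 1.556 0.159 rad/s, p_ee=-0.151 0.145 -0.375 m, trq=0.000 0.000 0.000 N·m.
t=1.500 s (step 100): q=-5.219 2.560 -0.081 rad, qdot=8.888 -0.677 0.061 rad/s, p_ee=-0.216 -0.045 -0.365 m, trq=0.000 0.000 0.000 N·m.
t=1.560 s (step 104): q=-4.684 2.463 -0.084 rad, qdot=8.576 -2.356 -0.103 rad/s, p_ee=-0.254 -0.212 -0.284 m, trq=0.000 0.000 0.000 N·m.
t=1.620 s (step 108): q=-4.218 2.301 -0.091 rad, qdot=6.844 -2.848 -0.109 rad/s, p_ee=-0.267 -0.328 -0.167 m, trq=0.000 0.000 0.000 N·m.
t=1.635 s (step 109): q=-4.119 2.259 -0.093 rad, qdot=6.353 -2.818 -0.068 rad/s, p_ee=-0.267 -0.348 -0.137 m.
final p_ee position (m): -0.267 -0.348 -0.137
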